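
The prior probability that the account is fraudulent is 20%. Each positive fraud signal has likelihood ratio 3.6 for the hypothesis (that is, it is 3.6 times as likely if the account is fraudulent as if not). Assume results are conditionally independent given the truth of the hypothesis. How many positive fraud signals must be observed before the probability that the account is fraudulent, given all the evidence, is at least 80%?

Prior odds: 0.2 ÷ 0.8 = 0.25.
Likelihood ratio per positive fraud signal = 3.6.
Target odds: 0.8 ÷ 0.2 = 4.
Need 0.25 × 3.6ⁿ ≥ 4, i.e. 3.6ⁿ ≥ 16.
3.6² = 12.96 falls short of 16 but 3.6³ = 46.656 reaches it, so n = 3.

3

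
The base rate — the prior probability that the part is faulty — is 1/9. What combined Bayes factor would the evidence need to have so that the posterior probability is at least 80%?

32

Prior odds = (1/9)/(8/9) = 0.125.
Target odds = 0.8/0.2 = 4.
Required Bayes factor = 4 ÷ 0.125 = 32.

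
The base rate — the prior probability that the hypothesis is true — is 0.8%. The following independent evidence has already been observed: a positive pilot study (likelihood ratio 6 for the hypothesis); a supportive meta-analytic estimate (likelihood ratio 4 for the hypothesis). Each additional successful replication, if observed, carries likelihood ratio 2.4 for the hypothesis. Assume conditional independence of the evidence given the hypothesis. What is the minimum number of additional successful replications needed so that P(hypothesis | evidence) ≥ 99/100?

Prior odds = 0.008/0.992 = 1/124.
Combined Bayes factor of the evidence already in hand = 6 × 4 = 24.
Odds after that evidence = (1/124) × 24 = 6/31.
Target odds = 0.99/0.01 = 99.
Need 2.4ⁿ ≥ 99 ÷ (6/31) = 511.5.
2.4⁷ = 35831808/78125 falls short of 511.5 but 2.4⁸ = 429981696/390625 reaches it, so n = 8.

8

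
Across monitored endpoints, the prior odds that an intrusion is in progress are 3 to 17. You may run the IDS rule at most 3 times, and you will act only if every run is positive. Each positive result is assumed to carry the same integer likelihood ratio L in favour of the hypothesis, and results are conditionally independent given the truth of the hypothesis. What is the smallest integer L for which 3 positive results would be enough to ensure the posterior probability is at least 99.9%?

18

Prior odds = 3/17.
Target odds = 0.999/0.001 = 999.
Need L³ ≥ 999 ÷ (3/17) = 5661.
17³ = 4913 < 5661 ≤ 5832 = 18³, so L = 18.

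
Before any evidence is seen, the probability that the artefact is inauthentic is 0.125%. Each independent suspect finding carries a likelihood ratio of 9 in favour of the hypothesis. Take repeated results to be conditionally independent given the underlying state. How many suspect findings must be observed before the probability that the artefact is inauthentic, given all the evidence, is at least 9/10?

5

Prior odds: 0.00125 ÷ 0.99875 = 1/799.
Likelihood ratio per suspect finding = 9.
Target odds: 0.9 ÷ 0.1 = 9.
Require 9ⁿ ≥ 9 ÷ (1/799) = 7191.
9⁴ = 6561 falls short of 7191 but 9⁵ = 59049 reaches it, so n = 5.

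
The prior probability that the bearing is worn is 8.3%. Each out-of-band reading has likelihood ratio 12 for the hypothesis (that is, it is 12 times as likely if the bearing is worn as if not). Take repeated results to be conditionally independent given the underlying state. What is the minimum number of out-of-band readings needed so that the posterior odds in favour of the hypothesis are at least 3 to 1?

2

Prior odds = 0.083/0.917 = 83/917.
Likelihood ratio per out-of-band reading = 12.
Target odds = 3.
Need (83/917) × 12ⁿ ≥ 3, i.e. 12ⁿ ≥ 2751/83.
12¹ = 12 falls short of 2751/83 but 12² = 144 reaches it, so n = 2.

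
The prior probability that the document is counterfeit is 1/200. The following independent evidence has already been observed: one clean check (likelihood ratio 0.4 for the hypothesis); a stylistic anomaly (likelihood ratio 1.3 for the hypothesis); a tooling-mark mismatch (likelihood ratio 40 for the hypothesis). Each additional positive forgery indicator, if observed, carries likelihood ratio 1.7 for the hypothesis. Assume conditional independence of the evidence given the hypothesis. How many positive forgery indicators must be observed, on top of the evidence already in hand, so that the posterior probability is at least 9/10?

9

Prior odds = 0.005/0.995 = 1/199.
Combined Bayes factor of the evidence already in hand = 0.4 × 1.3 × 40 = 20.8.
Odds after that evidence = (1/199) × 20.8 = 104/995.
Target odds = 0.9/0.1 = 9.
Need 1.7ⁿ ≥ 9 ÷ (104/995) = 8955/104.
1.7⁸ ≈69.7576 falls short of 8955/104 but 1.7⁹ ≈118.588 reaches it, so n = 9.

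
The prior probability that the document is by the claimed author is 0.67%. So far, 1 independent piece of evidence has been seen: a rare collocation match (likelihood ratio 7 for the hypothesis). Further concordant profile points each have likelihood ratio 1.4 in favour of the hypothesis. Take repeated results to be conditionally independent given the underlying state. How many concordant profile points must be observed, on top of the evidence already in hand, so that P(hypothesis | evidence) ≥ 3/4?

Prior odds = 0.0067/0.9933 = 67/9933.
Bayes factor of the evidence already in hand = 7.
Odds after that evidence = (67/9933) × 7 = 67/1419.
Target odds = 0.75/0.25 = 3.
Need 1.4ⁿ ≥ 3 ÷ (67/1419) = 4257/67.
1.4¹² ≈56.6939 falls short of 4257/67 but 1.4¹³ ≈79.3715 reaches it, so n = 13.

13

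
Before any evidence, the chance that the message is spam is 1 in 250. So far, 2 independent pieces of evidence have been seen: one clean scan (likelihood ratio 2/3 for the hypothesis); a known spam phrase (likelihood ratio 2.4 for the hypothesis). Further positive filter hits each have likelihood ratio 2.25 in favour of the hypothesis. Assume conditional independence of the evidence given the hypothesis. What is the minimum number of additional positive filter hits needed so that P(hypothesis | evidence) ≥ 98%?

Prior odds = 0.004/0.996 = 1/249.
Combined Bayes factor of the evidence already in hand = (2/3) × 2.4 = 1.6.
Odds after that evidence = (1/249) × 1.6 = 8/1245.
Target odds = 0.98/0.02 = 49.
Need 2.25ⁿ ≥ 49 ÷ (8/1245) = 7625.625.
2.25¹¹ ≈7481.83 falls short of 7625.625 but 2.25¹² ≈16834.1 reaches it, so n = 12.

12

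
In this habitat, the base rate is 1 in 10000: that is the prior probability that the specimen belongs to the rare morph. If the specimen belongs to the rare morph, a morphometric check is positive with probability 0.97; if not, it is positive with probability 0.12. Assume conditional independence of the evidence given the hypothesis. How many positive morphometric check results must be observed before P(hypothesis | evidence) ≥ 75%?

5

Prior odds: 0.0001 ÷ 0.9999 = 1/9999.
Likelihood ratio of a positive = 0.97/0.12 = 97/12.
Target odds: 0.75 ÷ 0.25 = 3.
Need (1/9999) × (97/12)ⁿ ≥ 3, i.e. (97/12)ⁿ ≥ 29997.
(97/12)⁴ = 88529281/20736 falls short of 29997 but (97/12)⁵ ≈34510.6 reaches it, so n = 5.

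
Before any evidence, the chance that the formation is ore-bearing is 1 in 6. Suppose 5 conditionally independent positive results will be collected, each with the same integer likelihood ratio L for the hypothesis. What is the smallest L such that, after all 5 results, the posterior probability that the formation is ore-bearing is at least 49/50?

4

Prior odds = (1/6)/(5/6) = 0.2.
Target odds = 0.98/0.02 = 49.
Need L⁵ ≥ 49 ÷ 0.2 = 245.
3⁵ = 243 < 245 ≤ 1024 = 4⁵, so L = 4.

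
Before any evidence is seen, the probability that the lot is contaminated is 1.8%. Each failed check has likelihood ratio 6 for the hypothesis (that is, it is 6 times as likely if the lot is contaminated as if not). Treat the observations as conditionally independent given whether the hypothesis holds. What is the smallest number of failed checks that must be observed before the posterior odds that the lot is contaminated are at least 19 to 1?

4

Prior odds = 0.018/0.982 = 9/491.
Likelihood ratio per failed check = 6.
Target odds = 19.
Require 6ⁿ ≥ 19 ÷ (9/491) = 9329/9.
6³ = 216 falls short of 9329/9 but 6⁴ = 1296 reaches it, so n = 4.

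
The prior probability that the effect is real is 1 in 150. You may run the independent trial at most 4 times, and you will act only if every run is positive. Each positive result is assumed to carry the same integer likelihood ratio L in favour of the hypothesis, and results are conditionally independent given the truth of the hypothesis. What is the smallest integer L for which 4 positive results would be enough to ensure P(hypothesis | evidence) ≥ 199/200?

14

Prior odds = (1/150)/(149/150) = 1/149.
Target odds = 0.995/0.005 = 199.
Need L⁴ ≥ 199 ÷ (1/149) = 29651.
13⁴ = 28561 < 29651 ≤ 38416 = 14⁴, so L = 14.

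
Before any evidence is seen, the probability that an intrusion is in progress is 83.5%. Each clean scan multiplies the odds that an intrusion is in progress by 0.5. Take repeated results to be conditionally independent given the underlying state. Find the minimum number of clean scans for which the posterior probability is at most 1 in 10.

6

Prior odds = 0.835/0.165 = 167/33.
Likelihood ratio per clean scan = 0.5.
Target posterior odds = 0.1/0.9 = 1/9.
Require 0.5ⁿ ≤ 1/9 ÷ (167/33) = 11/501.
0.5⁵ = 0.03125 is still above 11/501 but 0.5⁶ = 0.015625 is at or below it, so n = 6.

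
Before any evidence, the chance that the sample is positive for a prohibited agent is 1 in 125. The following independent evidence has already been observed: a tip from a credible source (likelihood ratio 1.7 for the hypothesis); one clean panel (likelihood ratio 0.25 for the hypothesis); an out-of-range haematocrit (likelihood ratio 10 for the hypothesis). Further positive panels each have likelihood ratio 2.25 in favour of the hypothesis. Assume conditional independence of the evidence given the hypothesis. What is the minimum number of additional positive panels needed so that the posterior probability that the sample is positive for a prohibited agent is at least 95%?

Prior odds = 0.008/0.992 = 1/124.
Combined Bayes factor of the evidence already in hand = 1.7 × 0.25 × 10 = 4.25.
Odds after that evidence = (1/124) × 4.25 = 17/496.
Target odds = 0.95/0.05 = 19.
Need 2.25ⁿ ≥ 19 ÷ (17/496) = 9424/17.
2.25⁷ = 4782969/16384 falls short of 9424/17 but 2.25⁸ = 43046721/65536 reaches it, so n = 8.

8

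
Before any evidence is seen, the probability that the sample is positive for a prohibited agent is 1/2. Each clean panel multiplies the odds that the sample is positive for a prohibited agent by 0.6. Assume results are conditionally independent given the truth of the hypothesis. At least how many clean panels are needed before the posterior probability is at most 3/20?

Prior odds: 0.5 ÷ 0.5 = 1.
Likelihood ratio per clean panel = 0.6.
Target posterior odds = 0.15/0.85 = 3/17.
Require 0.6ⁿ ≤ 3/17 ÷ 1 = 3/17.
0.6³ = 0.216 is still above 3/17 but 0.6⁴ = 0.1296 is at or below it, so n = 4.

4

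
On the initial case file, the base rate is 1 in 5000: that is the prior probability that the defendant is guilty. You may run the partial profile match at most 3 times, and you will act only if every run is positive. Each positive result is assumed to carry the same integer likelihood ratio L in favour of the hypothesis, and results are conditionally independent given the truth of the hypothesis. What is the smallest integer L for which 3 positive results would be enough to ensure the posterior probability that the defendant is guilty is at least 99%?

Prior odds = 0.0002/0.9998 = 1/4999.
Target odds = 0.99/0.01 = 99.
Need L³ ≥ 99 ÷ (1/4999) = 494901.
79³ = 493039 < 494901 ≤ 512000 = 80³, so L = 80.

80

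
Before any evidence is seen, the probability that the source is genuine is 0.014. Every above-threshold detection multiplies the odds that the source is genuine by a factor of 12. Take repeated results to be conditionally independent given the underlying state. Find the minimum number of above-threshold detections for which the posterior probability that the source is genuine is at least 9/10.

Prior odds = 0.014/0.986 = 7/493.
Likelihood ratio per above-threshold detection = 12.
Target posterior odds = 0.9/0.1 = 9.
Require 12ⁿ ≥ 9 ÷ (7/493) = 4437/7.
12² = 144 falls short of 4437/7 but 12³ = 1728 reaches it, so n = 3.

3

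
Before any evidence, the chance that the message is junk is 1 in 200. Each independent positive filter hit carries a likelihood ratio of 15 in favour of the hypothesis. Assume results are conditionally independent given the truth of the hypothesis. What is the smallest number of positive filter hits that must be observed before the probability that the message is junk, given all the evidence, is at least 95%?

4

Prior odds: 0.005 ÷ 0.995 = 1/199.
Likelihood ratio per positive filter hit = 15.
Target posterior odds = 0.95/0.05 = 19.
Require 15ⁿ ≥ 19 ÷ (1/199) = 3781.
15³ = 3375 falls short of 3781 but 15⁴ = 50625 reaches it, so n = 4.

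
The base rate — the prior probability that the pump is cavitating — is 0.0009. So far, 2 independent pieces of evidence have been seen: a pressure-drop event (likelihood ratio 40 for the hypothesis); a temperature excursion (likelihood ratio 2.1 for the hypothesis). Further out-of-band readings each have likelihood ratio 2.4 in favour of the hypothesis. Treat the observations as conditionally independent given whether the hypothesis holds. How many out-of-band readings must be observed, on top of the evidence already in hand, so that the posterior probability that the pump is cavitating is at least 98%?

Prior odds = 0.0009/0.9991 = 9/9991.
Combined Bayes factor of the evidence already in hand = 40 × 2.1 = 84.
Odds after that evidence = (9/9991) × 84 = 756/9991.
Target odds = 0.98/0.02 = 49.
Need 2.4ⁿ ≥ 49 ÷ (756/9991) = 69937/108.
2.4⁷ = 35831808/78125 falls short of 69937/108 but 2.4⁸ = 429981696/390625 reaches it, so n = 8.

8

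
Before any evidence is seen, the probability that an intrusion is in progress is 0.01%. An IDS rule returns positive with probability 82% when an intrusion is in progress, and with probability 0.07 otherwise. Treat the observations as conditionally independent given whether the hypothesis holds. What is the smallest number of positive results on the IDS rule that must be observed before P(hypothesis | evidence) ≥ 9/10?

Prior odds = 0.0001/0.9999 = 1/9999.
Likelihood ratio of a positive result = 0.82/0.07 = 82/7.
Target odds: 0.9 ÷ 0.1 = 9.
Need (1/9999) × (82/7)ⁿ ≥ 9, i.e. (82/7)ⁿ ≥ 89991.
(82/7)⁴ = 45212176/2401 falls short of 89991 but (82/7)⁵ ≈220587 reaches it, so n = 5.

5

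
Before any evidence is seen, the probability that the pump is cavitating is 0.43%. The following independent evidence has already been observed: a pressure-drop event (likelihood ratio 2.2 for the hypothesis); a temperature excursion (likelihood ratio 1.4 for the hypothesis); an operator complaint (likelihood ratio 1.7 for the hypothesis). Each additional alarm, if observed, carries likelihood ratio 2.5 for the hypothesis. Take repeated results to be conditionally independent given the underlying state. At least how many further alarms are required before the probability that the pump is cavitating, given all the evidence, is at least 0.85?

7

Prior odds = 0.0043/0.9957 = 43/9957.
Combined Bayes factor of the evidence already in hand = 2.2 × 1.4 × 1.7 = 5.236.
Odds after that evidence = (43/9957) × 5.236 = 56287/2489250.
Target odds = 0.85/0.15 = 17/3.
Need 2.5ⁿ ≥ 17/3 ÷ (56287/2489250) = 829750/3311.
2.5⁶ = 244.140625 falls short of 829750/3311 but 2.5⁷ = 610.3515625 reaches it, so n = 7.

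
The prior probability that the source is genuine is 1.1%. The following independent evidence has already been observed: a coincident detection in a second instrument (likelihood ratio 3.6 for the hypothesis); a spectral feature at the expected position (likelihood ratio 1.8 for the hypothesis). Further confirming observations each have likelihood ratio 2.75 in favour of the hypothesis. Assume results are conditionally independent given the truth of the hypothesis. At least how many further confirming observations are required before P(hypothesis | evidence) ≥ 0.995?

8

Prior odds = 0.011/0.989 = 11/989.
Combined Bayes factor of the evidence already in hand = 3.6 × 1.8 = 6.48.
Odds after that evidence = (11/989) × 6.48 = 1782/24725.
Target odds = 0.995/0.005 = 199.
Need 2.75ⁿ ≥ 199 ÷ (1782/24725) = 4920275/1782.
2.75⁷ = 19487171/16384 falls short of 4920275/1782 but 2.75⁸ = 214358881/65536 reaches it, so n = 8.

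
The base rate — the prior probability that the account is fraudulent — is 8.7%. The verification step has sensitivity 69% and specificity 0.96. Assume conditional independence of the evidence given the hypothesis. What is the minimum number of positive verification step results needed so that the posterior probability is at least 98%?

Prior odds = 0.087/0.913 = 87/913.
False-positive rate = 1 − 0.96 = 0.04; likelihood ratio of a positive = 0.69/0.04 = 17.25.
Target odds: 0.98 ÷ 0.02 = 49.
Need (87/913) × 17.25ⁿ ≥ 49, i.e. 17.25ⁿ ≥ 44737/87.
17.25² = 297.5625 falls short of 44737/87 but 17.25³ = 5132.953125 reaches it, so n = 3.

3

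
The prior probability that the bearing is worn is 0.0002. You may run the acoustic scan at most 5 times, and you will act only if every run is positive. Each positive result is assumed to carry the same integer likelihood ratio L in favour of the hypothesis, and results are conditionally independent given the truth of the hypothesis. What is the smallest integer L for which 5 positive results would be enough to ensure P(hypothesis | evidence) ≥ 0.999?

Prior odds = 0.0002/0.9998 = 1/4999.
Target odds = 0.999/0.001 = 999.
Need L⁵ ≥ 999 ÷ (1/4999) = 4994001.
21⁵ = 4084101 < 4994001 ≤ 5153632 = 22⁵, so L = 22.

22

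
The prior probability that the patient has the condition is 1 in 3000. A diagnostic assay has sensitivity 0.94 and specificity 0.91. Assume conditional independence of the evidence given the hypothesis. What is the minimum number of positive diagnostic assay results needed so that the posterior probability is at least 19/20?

Prior odds = (1/3000)/(2999/3000) = 1/2999.
False-positive rate = 1 − 0.91 = 0.09; likelihood ratio of a positive = 0.94/0.09 = 94/9.
Target odds: 0.95 ÷ 0.05 = 19.
Need (1/2999) × (94/9)ⁿ ≥ 19, i.e. (94/9)ⁿ ≥ 56981.
(94/9)⁴ = 78074896/6561 falls short of 56981 but (94/9)⁵ ≈124287 reaches it, so n = 5.

5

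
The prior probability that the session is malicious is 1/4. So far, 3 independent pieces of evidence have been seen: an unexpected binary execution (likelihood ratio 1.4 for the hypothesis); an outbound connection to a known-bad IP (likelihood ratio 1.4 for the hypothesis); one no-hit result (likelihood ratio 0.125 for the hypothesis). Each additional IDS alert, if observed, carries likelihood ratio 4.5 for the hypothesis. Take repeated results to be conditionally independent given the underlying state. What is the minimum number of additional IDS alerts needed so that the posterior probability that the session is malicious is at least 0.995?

Prior odds = 0.25/0.75 = 1/3.
Combined Bayes factor of the evidence already in hand = 1.4 × 1.4 × 0.125 = 0.245.
Odds after that evidence = (1/3) × 0.245 = 49/600.
Target odds = 0.995/0.005 = 199.
Need 4.5ⁿ ≥ 199 ÷ (49/600) = 119400/49.
4.5⁵ = 1845.28125 falls short of 119400/49 but 4.5⁶ = 8303.765625 reaches it, so n = 6.

6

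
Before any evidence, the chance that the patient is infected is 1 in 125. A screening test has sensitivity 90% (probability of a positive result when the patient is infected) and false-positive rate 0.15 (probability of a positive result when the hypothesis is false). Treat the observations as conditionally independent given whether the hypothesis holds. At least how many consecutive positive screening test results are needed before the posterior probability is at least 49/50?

5

Prior odds: 0.008 ÷ 0.992 = 1/124.
Likelihood ratio of a positive result = 0.9/0.15 = 6.
Target posterior odds = 0.98/0.02 = 49.
Require 6ⁿ ≥ 49 ÷ (1/124) = 6076.
6⁴ = 1296 falls short of 6076 but 6⁵ = 7776 reaches it, so n = 5.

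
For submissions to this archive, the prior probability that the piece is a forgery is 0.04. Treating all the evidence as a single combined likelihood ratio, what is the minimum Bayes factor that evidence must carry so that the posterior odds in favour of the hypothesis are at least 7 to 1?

Prior odds = 0.04/0.96 = 1/24.
Target odds = 7.
Required Bayes factor = 7 ÷ (1/24) = 168.

168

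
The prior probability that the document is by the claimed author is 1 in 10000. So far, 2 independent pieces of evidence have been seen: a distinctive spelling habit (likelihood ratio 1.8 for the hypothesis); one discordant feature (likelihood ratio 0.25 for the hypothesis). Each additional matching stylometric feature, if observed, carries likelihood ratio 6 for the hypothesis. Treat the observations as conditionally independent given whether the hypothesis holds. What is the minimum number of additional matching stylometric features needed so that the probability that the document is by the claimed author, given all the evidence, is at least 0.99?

Prior odds = 0.0001/0.9999 = 1/9999.
Combined Bayes factor of the evidence already in hand = 1.8 × 0.25 = 0.45.
Odds after that evidence = (1/9999) × 0.45 = 1/22220.
Target odds = 0.99/0.01 = 99.
Need 6ⁿ ≥ 99 ÷ (1/22220) = 2199780.
6⁸ = 1679616 falls short of 2199780 but 6⁹ = 10077696 reaches it, so n = 9.

9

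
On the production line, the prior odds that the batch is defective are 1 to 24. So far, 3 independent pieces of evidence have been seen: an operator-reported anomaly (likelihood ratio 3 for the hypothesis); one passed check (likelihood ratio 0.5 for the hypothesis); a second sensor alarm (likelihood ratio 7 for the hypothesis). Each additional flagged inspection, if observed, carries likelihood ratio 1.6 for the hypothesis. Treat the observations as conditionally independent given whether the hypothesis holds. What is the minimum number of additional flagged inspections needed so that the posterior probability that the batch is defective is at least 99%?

12

Prior odds = 1/24.
Combined Bayes factor of the evidence already in hand = 3 × 0.5 × 7 = 10.5.
Odds after that evidence = (1/24) × 10.5 = 0.4375.
Target odds = 0.99/0.01 = 99.
Need 1.6ⁿ ≥ 99 ÷ 0.4375 = 1584/7.
1.6¹¹ ≈175.922 falls short of 1584/7 but 1.6¹² ≈281.475 reaches it, so n = 12.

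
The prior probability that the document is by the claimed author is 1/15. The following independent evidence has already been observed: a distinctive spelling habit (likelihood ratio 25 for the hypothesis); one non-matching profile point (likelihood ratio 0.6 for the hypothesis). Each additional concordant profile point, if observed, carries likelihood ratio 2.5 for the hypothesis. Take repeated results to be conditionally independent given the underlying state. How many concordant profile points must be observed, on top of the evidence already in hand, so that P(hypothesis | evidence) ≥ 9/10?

3

Prior odds = (1/15)/(14/15) = 1/14.
Combined Bayes factor of the evidence already in hand = 25 × 0.6 = 15.
Odds after that evidence = (1/14) × 15 = 15/14.
Target odds = 0.9/0.1 = 9.
Need 2.5ⁿ ≥ 9 ÷ (15/14) = 8.4.
2.5² = 6.25 falls short of 8.4 but 2.5³ = 15.625 reaches it, so n = 3.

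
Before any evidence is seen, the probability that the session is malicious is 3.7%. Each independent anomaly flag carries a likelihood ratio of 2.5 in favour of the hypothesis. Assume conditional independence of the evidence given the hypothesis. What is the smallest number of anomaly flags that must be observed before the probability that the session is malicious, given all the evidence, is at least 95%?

7

Prior odds = 0.037/0.963 = 37/963.
Likelihood ratio per anomaly flag = 2.5.
Target posterior odds = 0.95/0.05 = 19.
Need (37/963) × 2.5ⁿ ≥ 19, i.e. 2.5ⁿ ≥ 18297/37.
2.5⁶ = 244.140625 falls short of 18297/37 but 2.5⁷ = 610.3515625 reaches it, so n = 7.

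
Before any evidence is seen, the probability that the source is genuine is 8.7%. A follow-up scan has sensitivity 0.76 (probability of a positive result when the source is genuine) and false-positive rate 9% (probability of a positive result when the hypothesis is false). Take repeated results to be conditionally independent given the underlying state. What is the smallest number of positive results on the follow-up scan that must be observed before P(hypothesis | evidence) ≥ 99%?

4

Prior odds: 0.087 ÷ 0.913 = 87/913.
Likelihood ratio of a positive result = 0.76/0.09 = 76/9.
Target odds: 0.99 ÷ 0.01 = 99.
Need (87/913) × (76/9)ⁿ ≥ 99, i.e. (76/9)ⁿ ≥ 30129/29.
(76/9)³ = 438976/729 falls short of 30129/29 but (76/9)⁴ = 33362176/6561 reaches it, so n = 4.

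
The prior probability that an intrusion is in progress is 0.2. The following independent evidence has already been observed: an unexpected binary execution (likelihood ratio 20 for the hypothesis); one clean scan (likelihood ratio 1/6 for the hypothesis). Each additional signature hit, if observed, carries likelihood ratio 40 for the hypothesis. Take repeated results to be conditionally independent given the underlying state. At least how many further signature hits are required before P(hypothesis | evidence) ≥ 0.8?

1

Prior odds = 0.2/0.8 = 0.25.
Combined Bayes factor of the evidence already in hand = 20 × (1/6) = 10/3.
Odds after that evidence = 0.25 × 10/3 = 5/6.
Target odds = 0.8/0.2 = 4.
Need 40ⁿ ≥ 4 ÷ (5/6) = 4.8.
40¹ = 40, which meets the required 4.8; so n = 1.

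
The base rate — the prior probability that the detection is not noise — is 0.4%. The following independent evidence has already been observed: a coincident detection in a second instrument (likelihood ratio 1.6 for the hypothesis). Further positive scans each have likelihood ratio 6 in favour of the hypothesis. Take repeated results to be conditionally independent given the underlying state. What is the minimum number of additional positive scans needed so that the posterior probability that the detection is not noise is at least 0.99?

6

Prior odds = 0.004/0.996 = 1/249.
Bayes factor of the evidence already in hand = 1.6.
Odds after that evidence = (1/249) × 1.6 = 8/1245.
Target odds = 0.99/0.01 = 99.
Need 6ⁿ ≥ 99 ÷ (8/1245) = 15406.875.
6⁵ = 7776 falls short of 15406.875 but 6⁶ = 46656 reaches it, so n = 6.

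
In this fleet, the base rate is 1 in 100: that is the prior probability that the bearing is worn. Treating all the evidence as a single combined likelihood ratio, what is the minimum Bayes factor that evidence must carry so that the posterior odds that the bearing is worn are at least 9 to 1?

Prior odds = 0.01/0.99 = 1/99.
Target odds = 9.
Required Bayes factor = 9 ÷ (1/99) = 891.

891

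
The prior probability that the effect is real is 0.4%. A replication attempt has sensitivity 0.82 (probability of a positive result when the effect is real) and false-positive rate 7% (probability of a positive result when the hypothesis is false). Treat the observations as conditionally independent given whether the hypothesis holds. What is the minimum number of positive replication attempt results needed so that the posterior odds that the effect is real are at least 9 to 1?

Prior odds: 0.004 ÷ 0.996 = 1/249.
Likelihood ratio of a positive result = 0.82/0.07 = 82/7.
Target odds = 9.
Need (1/249) × (82/7)ⁿ ≥ 9, i.e. (82/7)ⁿ ≥ 2241.
(82/7)³ = 551368/343 falls short of 2241 but (82/7)⁴ = 45212176/2401 reaches it, so n = 4.

4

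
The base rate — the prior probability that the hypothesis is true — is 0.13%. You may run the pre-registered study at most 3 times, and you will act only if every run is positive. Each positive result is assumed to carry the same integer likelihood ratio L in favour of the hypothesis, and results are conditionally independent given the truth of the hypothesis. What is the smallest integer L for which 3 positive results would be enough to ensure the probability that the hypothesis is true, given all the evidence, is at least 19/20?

Prior odds = 0.0013/0.9987 = 13/9987.
Target odds = 0.95/0.05 = 19.
Need L³ ≥ 19 ÷ (13/9987) = 189753/13.
24³ = 13824 < 189753/13 ≤ 15625 = 25³, so L = 25.

25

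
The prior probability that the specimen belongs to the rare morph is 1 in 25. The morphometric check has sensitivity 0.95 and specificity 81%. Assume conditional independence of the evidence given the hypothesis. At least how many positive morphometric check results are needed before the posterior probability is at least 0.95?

4

Prior odds: 0.04 ÷ 0.96 = 1/24.
False-positive rate = 1 − 0.81 = 0.19; likelihood ratio of a positive = 0.95/0.19 = 5.
Target odds: 0.95 ÷ 0.05 = 19.
Require 5ⁿ ≥ 19 ÷ (1/24) = 456.
5³ = 125 falls short of 456 but 5⁴ = 625 reaches it, so n = 4.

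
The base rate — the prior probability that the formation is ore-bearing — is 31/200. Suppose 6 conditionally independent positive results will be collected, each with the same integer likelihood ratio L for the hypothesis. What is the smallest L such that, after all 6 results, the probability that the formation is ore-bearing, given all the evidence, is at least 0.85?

2

Prior odds = 0.155/0.845 = 31/169.
Target odds = 0.85/0.15 = 17/3.
Need L⁶ ≥ 17/3 ÷ (31/169) = 2873/93.
1⁶ = 1 < 2873/93 ≤ 64 = 2⁶, so L = 2.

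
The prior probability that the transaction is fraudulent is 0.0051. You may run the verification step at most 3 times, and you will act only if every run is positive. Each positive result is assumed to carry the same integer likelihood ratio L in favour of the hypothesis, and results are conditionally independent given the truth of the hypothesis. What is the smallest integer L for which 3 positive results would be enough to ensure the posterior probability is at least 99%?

Prior odds = 0.0051/0.9949 = 51/9949.
Target odds = 0.99/0.01 = 99.
Need L³ ≥ 99 ÷ (51/9949) = 328317/17.
26³ = 17576 < 328317/17 ≤ 19683 = 27³, so L = 27.

27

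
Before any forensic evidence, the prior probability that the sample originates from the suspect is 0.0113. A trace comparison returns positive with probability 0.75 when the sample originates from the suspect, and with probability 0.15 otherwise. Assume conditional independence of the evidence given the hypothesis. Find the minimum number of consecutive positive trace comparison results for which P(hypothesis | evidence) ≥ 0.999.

8

Prior odds = 0.0113/0.9887 = 113/9887.
Likelihood ratio of a positive result = 0.75/0.15 = 5.
Target posterior odds = 0.999/0.001 = 999.
Require 5ⁿ ≥ 999 ÷ (113/9887) = 9877113/113.
5⁷ = 78125 falls short of 9877113/113 but 5⁸ = 390625 reaches it, so n = 8.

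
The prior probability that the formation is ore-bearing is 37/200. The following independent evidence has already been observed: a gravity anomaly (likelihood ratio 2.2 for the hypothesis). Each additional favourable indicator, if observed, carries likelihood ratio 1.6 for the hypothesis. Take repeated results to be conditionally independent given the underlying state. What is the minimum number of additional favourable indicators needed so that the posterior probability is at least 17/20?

Prior odds = 0.185/0.815 = 37/163.
Bayes factor of the evidence already in hand = 2.2.
Odds after that evidence = (37/163) × 2.2 = 407/815.
Target odds = 0.85/0.15 = 17/3.
Need 1.6ⁿ ≥ 17/3 ÷ (407/815) = 13855/1221.
1.6⁵ = 10.48576 falls short of 13855/1221 but 1.6⁶ = 262144/15625 reaches it, so n = 6.

6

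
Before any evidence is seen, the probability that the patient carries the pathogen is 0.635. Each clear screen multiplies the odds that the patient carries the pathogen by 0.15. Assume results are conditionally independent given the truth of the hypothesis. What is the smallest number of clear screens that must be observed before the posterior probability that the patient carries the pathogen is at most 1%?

Prior odds = 0.635/0.365 = 127/73.
Likelihood ratio per clear screen = 0.15.
Target odds: 0.01 ÷ 0.99 = 1/99.
Need (127/73) × 0.15ⁿ ≤ 1/99, i.e. 0.15ⁿ ≤ 73/12573.
0.15² = 0.0225 is still above 73/12573 but 0.15³ = 0.003375 is at or below it, so n = 3.

3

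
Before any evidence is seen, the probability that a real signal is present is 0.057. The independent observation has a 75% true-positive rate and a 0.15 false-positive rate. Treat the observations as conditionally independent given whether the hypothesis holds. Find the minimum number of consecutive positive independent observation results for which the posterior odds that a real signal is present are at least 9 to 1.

Prior odds: 0.057 ÷ 0.943 = 57/943.
Likelihood ratio of a positive result = 0.75/0.15 = 5.
Target odds = 9.
Require 5ⁿ ≥ 9 ÷ (57/943) = 2829/19.
5³ = 125 falls short of 2829/19 but 5⁴ = 625 reaches it, so n = 4.

4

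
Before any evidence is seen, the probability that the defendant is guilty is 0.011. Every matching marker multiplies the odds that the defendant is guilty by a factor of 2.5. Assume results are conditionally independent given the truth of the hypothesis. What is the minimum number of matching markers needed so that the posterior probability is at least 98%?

Prior odds: 0.011 ÷ 0.989 = 11/989.
Likelihood ratio per matching marker = 2.5.
Target posterior odds = 0.98/0.02 = 49.
Require 2.5ⁿ ≥ 49 ÷ (11/989) = 48461/11.
2.5⁹ = 1953125/512 falls short of 48461/11 but 2.5¹⁰ = 9765625/1024 reaches it, so n = 10.

10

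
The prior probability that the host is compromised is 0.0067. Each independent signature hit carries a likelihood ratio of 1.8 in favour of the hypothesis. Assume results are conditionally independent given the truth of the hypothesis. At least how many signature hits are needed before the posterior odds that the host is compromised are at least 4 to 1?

11

Prior odds: 0.0067 ÷ 0.9933 = 67/9933.
Likelihood ratio per signature hit = 1.8.
Target odds = 4.
Need (67/9933) × 1.8ⁿ ≥ 4, i.e. 1.8ⁿ ≥ 39732/67.
1.8¹⁰ ≈357.047 falls short of 39732/67 but 1.8¹¹ ≈642.684 reaches it, so n = 11.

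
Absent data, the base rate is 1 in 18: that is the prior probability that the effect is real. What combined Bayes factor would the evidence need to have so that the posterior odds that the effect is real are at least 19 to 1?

323

Prior odds = (1/18)/(17/18) = 1/17.
Target odds = 19.
Required Bayes factor = 19 ÷ (1/17) = 323.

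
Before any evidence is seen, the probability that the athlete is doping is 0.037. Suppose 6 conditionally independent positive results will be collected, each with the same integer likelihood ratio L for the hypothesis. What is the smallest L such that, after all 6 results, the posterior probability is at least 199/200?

Prior odds = 0.037/0.963 = 37/963.
Target odds = 0.995/0.005 = 199.
Need L⁶ ≥ 199 ÷ (37/963) = 191637/37.
4⁶ = 4096 < 191637/37 ≤ 15625 = 5⁶, so L = 5.

5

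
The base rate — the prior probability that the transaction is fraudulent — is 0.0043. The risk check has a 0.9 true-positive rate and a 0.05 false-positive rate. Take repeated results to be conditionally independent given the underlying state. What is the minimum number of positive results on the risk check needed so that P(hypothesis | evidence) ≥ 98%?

4

Prior odds = 0.0043/0.9957 = 43/9957.
Likelihood ratio of a positive result = 0.9/0.05 = 18.
Target odds: 0.98 ÷ 0.02 = 49.
Require 18ⁿ ≥ 49 ÷ (43/9957) = 487893/43.
18³ = 5832 falls short of 487893/43 but 18⁴ = 104976 reaches it, so n = 4.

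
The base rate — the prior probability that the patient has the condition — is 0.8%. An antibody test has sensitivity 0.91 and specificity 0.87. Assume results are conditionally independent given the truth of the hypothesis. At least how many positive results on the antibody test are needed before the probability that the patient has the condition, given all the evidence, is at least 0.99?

Prior odds = 0.008/0.992 = 1/124.
False-positive rate = 1 − 0.87 = 0.13; likelihood ratio of a positive = 0.91/0.13 = 7.
Target odds: 0.99 ÷ 0.01 = 99.
Require 7ⁿ ≥ 99 ÷ (1/124) = 12276.
7⁴ = 2401 falls short of 12276 but 7⁵ = 16807 reaches it, so n = 5.

5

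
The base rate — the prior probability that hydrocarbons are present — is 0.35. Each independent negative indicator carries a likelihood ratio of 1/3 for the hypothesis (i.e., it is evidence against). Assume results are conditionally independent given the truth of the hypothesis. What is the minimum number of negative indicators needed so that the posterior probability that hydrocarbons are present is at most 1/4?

1

Prior odds = 0.35/0.65 = 7/13.
Likelihood ratio per negative indicator = 1/3.
Target odds: 0.25 ÷ 0.75 = 1/3.
Require (1/3)ⁿ ≤ 1/3 ÷ (7/13) = 13/21.
(1/3)¹ = 1/3, which is already at or below the required 13/21; so n = 1.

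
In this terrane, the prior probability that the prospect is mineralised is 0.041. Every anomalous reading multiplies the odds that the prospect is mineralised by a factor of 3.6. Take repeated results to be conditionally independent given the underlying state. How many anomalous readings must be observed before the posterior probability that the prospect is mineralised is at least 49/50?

Prior odds = 0.041/0.959 = 41/959.
Likelihood ratio per anomalous reading = 3.6.
Target odds: 0.98 ÷ 0.02 = 49.
Require 3.6ⁿ ≥ 49 ÷ (41/959) = 46991/41.
3.6⁵ = 604.66176 falls short of 46991/41 but 3.6⁶ = 34012224/15625 reaches it, so n = 6.

6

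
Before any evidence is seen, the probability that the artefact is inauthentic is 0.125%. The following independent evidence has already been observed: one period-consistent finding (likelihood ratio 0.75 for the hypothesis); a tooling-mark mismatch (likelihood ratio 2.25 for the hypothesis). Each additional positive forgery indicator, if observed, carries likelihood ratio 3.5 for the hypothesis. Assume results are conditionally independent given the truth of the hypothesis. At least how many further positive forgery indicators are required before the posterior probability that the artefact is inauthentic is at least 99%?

Prior odds = 0.00125/0.99875 = 1/799.
Combined Bayes factor of the evidence already in hand = 0.75 × 2.25 = 1.6875.
Odds after that evidence = (1/799) × 1.6875 = 27/12784.
Target odds = 0.99/0.01 = 99.
Need 3.5ⁿ ≥ 99 ÷ (27/12784) = 140624/3.
3.5⁸ = 5764801/256 falls short of 140624/3 but 3.5⁹ = 40353607/512 reaches it, so n = 9.

9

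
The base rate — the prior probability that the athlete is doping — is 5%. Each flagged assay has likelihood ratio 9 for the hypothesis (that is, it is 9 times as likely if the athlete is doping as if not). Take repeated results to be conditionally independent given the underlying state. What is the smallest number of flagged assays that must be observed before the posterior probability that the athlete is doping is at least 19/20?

3

Prior odds = 0.05/0.95 = 1/19.
Likelihood ratio per flagged assay = 9.
Target odds: 0.95 ÷ 0.05 = 19.
Need (1/19) × 9ⁿ ≥ 19, i.e. 9ⁿ ≥ 361.
9² = 81 falls short of 361 but 9³ = 729 reaches it, so n = 3.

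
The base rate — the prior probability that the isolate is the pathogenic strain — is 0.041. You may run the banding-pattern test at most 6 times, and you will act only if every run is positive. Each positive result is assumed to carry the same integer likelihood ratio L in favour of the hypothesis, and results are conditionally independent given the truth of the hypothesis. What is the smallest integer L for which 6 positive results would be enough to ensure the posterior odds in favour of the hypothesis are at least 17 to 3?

Prior odds = 0.041/0.959 = 41/959.
Target odds = 17/3.
Need L⁶ ≥ 17/3 ÷ (41/959) = 16303/123.
2⁶ = 64 < 16303/123 ≤ 729 = 3⁶, so L = 3.

3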